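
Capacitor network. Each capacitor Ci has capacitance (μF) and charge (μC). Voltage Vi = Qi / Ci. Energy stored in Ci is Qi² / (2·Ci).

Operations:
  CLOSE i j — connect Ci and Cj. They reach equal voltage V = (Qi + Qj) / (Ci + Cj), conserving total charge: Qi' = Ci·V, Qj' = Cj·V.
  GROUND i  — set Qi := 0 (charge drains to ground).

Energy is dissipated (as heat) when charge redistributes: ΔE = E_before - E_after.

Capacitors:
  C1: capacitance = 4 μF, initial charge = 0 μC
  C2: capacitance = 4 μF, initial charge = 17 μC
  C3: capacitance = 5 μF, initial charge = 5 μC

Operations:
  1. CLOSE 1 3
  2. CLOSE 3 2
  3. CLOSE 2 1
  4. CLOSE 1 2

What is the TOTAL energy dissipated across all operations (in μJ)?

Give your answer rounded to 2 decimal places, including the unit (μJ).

Initial: C1(4μF, Q=0μC, V=0.00V), C2(4μF, Q=17μC, V=4.25V), C3(5μF, Q=5μC, V=1.00V)
Op 1: CLOSE 1-3: Q_total=5.00, C_total=9.00, V=0.56; Q1=2.22, Q3=2.78; dissipated=1.111
Op 2: CLOSE 3-2: Q_total=19.78, C_total=9.00, V=2.20; Q3=10.99, Q2=8.79; dissipated=15.165
Op 3: CLOSE 2-1: Q_total=11.01, C_total=8.00, V=1.38; Q2=5.51, Q1=5.51; dissipated=2.696
Op 4: CLOSE 1-2: Q_total=11.01, C_total=8.00, V=1.38; Q1=5.51, Q2=5.51; dissipated=0.000
Total dissipated: 18.973 μJ

Answer: 18.97 μJ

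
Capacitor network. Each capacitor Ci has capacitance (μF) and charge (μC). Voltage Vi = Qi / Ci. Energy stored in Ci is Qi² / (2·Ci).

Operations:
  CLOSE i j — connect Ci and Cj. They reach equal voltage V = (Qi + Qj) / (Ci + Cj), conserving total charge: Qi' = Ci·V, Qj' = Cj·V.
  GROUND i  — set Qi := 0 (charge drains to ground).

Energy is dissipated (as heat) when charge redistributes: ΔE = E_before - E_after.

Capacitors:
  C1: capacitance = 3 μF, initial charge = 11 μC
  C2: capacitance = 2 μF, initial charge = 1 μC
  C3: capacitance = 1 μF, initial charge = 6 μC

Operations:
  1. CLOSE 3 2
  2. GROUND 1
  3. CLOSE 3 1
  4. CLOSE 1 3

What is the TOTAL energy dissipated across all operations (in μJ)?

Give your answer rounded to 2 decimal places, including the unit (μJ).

Answer: 32.29 μJ

Derivation:
Initial: C1(3μF, Q=11μC, V=3.67V), C2(2μF, Q=1μC, V=0.50V), C3(1μF, Q=6μC, V=6.00V)
Op 1: CLOSE 3-2: Q_total=7.00, C_total=3.00, V=2.33; Q3=2.33, Q2=4.67; dissipated=10.083
Op 2: GROUND 1: Q1=0; energy lost=20.167
Op 3: CLOSE 3-1: Q_total=2.33, C_total=4.00, V=0.58; Q3=0.58, Q1=1.75; dissipated=2.042
Op 4: CLOSE 1-3: Q_total=2.33, C_total=4.00, V=0.58; Q1=1.75, Q3=0.58; dissipated=0.000
Total dissipated: 32.292 μJ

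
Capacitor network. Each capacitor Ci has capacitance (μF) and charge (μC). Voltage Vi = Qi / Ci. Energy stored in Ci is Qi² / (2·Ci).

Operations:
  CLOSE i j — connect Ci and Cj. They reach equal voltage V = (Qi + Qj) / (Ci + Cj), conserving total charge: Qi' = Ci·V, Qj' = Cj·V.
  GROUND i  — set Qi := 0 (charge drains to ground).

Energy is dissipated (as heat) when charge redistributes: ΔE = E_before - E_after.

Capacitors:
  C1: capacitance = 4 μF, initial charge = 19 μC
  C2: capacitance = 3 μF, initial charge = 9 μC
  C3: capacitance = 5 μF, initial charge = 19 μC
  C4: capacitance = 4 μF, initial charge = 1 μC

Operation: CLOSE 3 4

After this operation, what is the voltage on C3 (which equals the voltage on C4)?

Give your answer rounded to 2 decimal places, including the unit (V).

Answer: 2.22 V

Derivation:
Initial: C1(4μF, Q=19μC, V=4.75V), C2(3μF, Q=9μC, V=3.00V), C3(5μF, Q=19μC, V=3.80V), C4(4μF, Q=1μC, V=0.25V)
Op 1: CLOSE 3-4: Q_total=20.00, C_total=9.00, V=2.22; Q3=11.11, Q4=8.89; dissipated=14.003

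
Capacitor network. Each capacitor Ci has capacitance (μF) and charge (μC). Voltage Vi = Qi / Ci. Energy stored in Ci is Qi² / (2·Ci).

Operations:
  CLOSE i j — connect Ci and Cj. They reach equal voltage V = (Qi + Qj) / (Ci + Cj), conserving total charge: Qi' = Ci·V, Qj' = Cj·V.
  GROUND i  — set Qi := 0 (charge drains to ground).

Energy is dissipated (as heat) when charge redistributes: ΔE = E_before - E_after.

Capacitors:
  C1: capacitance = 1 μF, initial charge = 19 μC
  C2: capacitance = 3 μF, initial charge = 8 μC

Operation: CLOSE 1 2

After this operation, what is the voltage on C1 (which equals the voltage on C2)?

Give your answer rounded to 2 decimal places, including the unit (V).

Initial: C1(1μF, Q=19μC, V=19.00V), C2(3μF, Q=8μC, V=2.67V)
Op 1: CLOSE 1-2: Q_total=27.00, C_total=4.00, V=6.75; Q1=6.75, Q2=20.25; dissipated=100.042

Answer: 6.75 V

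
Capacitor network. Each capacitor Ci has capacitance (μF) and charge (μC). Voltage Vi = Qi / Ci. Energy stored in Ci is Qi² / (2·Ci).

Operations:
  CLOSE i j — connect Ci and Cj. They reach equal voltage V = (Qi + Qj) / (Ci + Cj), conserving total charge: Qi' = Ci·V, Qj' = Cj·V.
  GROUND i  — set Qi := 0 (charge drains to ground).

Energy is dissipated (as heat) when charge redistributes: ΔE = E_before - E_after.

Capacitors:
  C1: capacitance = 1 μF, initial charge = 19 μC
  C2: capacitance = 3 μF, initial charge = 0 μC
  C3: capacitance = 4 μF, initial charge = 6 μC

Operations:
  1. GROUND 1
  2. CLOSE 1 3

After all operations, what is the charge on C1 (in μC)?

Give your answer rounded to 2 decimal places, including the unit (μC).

Initial: C1(1μF, Q=19μC, V=19.00V), C2(3μF, Q=0μC, V=0.00V), C3(4μF, Q=6μC, V=1.50V)
Op 1: GROUND 1: Q1=0; energy lost=180.500
Op 2: CLOSE 1-3: Q_total=6.00, C_total=5.00, V=1.20; Q1=1.20, Q3=4.80; dissipated=0.900
Final charges: Q1=1.20, Q2=0.00, Q3=4.80

Answer: 1.20 μC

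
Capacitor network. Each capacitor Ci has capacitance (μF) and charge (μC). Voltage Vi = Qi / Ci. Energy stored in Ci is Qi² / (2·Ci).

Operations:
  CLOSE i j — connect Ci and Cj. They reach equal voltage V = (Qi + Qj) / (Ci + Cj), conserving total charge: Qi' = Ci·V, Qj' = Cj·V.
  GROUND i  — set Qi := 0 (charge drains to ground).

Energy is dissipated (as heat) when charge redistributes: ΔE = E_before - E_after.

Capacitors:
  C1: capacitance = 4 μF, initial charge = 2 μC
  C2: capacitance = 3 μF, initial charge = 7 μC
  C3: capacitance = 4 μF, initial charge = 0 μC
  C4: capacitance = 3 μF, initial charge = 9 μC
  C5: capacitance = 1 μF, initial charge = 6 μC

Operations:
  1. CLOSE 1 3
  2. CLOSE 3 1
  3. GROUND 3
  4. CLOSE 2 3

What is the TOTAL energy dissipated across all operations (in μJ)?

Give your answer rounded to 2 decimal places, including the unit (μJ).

Initial: C1(4μF, Q=2μC, V=0.50V), C2(3μF, Q=7μC, V=2.33V), C3(4μF, Q=0μC, V=0.00V), C4(3μF, Q=9μC, V=3.00V), C5(1μF, Q=6μC, V=6.00V)
Op 1: CLOSE 1-3: Q_total=2.00, C_total=8.00, V=0.25; Q1=1.00, Q3=1.00; dissipated=0.250
Op 2: CLOSE 3-1: Q_total=2.00, C_total=8.00, V=0.25; Q3=1.00, Q1=1.00; dissipated=0.000
Op 3: GROUND 3: Q3=0; energy lost=0.125
Op 4: CLOSE 2-3: Q_total=7.00, C_total=7.00, V=1.00; Q2=3.00, Q3=4.00; dissipated=4.667
Total dissipated: 5.042 μJ

Answer: 5.04 μJ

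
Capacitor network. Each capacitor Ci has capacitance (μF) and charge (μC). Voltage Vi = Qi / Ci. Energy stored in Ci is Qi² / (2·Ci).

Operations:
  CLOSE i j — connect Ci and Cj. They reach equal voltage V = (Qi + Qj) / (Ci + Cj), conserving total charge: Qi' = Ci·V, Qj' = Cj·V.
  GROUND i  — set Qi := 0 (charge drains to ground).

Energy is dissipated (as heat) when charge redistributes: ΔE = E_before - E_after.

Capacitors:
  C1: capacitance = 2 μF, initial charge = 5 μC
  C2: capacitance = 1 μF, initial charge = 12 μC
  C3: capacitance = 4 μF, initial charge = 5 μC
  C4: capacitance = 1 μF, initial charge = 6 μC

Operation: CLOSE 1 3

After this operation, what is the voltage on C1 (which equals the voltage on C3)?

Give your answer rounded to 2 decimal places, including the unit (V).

Answer: 1.67 V

Derivation:
Initial: C1(2μF, Q=5μC, V=2.50V), C2(1μF, Q=12μC, V=12.00V), C3(4μF, Q=5μC, V=1.25V), C4(1μF, Q=6μC, V=6.00V)
Op 1: CLOSE 1-3: Q_total=10.00, C_total=6.00, V=1.67; Q1=3.33, Q3=6.67; dissipated=1.042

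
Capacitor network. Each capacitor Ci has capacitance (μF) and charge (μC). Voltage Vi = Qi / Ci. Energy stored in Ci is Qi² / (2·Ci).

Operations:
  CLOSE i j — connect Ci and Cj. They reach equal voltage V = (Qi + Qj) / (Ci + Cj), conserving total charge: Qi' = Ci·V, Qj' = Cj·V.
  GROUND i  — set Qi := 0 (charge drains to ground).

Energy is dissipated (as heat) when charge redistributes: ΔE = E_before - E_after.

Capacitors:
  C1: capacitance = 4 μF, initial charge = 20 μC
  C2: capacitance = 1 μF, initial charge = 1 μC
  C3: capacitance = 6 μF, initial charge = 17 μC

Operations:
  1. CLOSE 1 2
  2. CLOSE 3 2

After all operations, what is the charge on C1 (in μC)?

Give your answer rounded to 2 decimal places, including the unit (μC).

Initial: C1(4μF, Q=20μC, V=5.00V), C2(1μF, Q=1μC, V=1.00V), C3(6μF, Q=17μC, V=2.83V)
Op 1: CLOSE 1-2: Q_total=21.00, C_total=5.00, V=4.20; Q1=16.80, Q2=4.20; dissipated=6.400
Op 2: CLOSE 3-2: Q_total=21.20, C_total=7.00, V=3.03; Q3=18.17, Q2=3.03; dissipated=0.800
Final charges: Q1=16.80, Q2=3.03, Q3=18.17

Answer: 16.80 μC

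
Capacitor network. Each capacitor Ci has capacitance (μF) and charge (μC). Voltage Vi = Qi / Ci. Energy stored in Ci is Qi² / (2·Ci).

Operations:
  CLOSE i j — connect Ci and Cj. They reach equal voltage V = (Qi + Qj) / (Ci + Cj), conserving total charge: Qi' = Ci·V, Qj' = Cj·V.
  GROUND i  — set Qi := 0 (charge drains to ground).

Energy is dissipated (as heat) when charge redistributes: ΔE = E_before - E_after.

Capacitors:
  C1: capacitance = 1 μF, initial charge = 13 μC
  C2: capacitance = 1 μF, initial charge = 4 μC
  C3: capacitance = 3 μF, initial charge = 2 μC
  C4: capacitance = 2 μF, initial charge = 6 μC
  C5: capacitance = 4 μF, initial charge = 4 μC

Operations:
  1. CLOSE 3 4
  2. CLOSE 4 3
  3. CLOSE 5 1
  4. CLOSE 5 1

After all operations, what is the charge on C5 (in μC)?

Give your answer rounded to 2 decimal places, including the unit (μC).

Answer: 13.60 μC

Derivation:
Initial: C1(1μF, Q=13μC, V=13.00V), C2(1μF, Q=4μC, V=4.00V), C3(3μF, Q=2μC, V=0.67V), C4(2μF, Q=6μC, V=3.00V), C5(4μF, Q=4μC, V=1.00V)
Op 1: CLOSE 3-4: Q_total=8.00, C_total=5.00, V=1.60; Q3=4.80, Q4=3.20; dissipated=3.267
Op 2: CLOSE 4-3: Q_total=8.00, C_total=5.00, V=1.60; Q4=3.20, Q3=4.80; dissipated=0.000
Op 3: CLOSE 5-1: Q_total=17.00, C_total=5.00, V=3.40; Q5=13.60, Q1=3.40; dissipated=57.600
Op 4: CLOSE 5-1: Q_total=17.00, C_total=5.00, V=3.40; Q5=13.60, Q1=3.40; dissipated=0.000
Final charges: Q1=3.40, Q2=4.00, Q3=4.80, Q4=3.20, Q5=13.60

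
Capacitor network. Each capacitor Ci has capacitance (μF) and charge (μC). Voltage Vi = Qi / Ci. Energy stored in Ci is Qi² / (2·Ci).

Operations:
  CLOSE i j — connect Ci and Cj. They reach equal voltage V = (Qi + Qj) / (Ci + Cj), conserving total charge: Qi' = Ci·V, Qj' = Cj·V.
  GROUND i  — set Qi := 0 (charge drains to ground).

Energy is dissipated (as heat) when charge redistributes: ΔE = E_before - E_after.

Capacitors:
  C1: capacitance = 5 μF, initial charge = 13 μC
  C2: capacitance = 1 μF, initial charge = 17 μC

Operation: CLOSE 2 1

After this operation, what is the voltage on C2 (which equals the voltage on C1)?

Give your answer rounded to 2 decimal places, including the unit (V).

Answer: 5.00 V

Derivation:
Initial: C1(5μF, Q=13μC, V=2.60V), C2(1μF, Q=17μC, V=17.00V)
Op 1: CLOSE 2-1: Q_total=30.00, C_total=6.00, V=5.00; Q2=5.00, Q1=25.00; dissipated=86.400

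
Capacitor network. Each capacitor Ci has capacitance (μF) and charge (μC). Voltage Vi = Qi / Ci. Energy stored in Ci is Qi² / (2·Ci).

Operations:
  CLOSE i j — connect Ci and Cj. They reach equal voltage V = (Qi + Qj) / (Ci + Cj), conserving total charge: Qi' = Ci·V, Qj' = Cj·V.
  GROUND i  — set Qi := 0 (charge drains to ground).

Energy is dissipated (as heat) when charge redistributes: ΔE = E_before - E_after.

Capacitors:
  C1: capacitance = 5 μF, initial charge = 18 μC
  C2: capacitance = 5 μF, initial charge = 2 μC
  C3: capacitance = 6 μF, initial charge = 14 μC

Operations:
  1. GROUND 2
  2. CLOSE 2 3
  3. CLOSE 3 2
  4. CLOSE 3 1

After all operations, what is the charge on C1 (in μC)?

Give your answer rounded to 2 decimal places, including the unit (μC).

Initial: C1(5μF, Q=18μC, V=3.60V), C2(5μF, Q=2μC, V=0.40V), C3(6μF, Q=14μC, V=2.33V)
Op 1: GROUND 2: Q2=0; energy lost=0.400
Op 2: CLOSE 2-3: Q_total=14.00, C_total=11.00, V=1.27; Q2=6.36, Q3=7.64; dissipated=7.424
Op 3: CLOSE 3-2: Q_total=14.00, C_total=11.00, V=1.27; Q3=7.64, Q2=6.36; dissipated=0.000
Op 4: CLOSE 3-1: Q_total=25.64, C_total=11.00, V=2.33; Q3=13.98, Q1=11.65; dissipated=7.386
Final charges: Q1=11.65, Q2=6.36, Q3=13.98

Answer: 11.65 μC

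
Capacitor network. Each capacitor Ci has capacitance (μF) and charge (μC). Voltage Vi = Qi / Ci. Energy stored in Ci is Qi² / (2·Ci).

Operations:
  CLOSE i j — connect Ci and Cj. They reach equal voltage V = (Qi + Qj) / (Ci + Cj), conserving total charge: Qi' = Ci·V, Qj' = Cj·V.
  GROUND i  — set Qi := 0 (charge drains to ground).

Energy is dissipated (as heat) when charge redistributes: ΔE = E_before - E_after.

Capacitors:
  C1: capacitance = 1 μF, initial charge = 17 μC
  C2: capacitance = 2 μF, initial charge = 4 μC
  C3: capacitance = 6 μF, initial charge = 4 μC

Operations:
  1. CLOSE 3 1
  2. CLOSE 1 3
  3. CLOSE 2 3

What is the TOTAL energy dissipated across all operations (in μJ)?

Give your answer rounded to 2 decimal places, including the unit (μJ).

Initial: C1(1μF, Q=17μC, V=17.00V), C2(2μF, Q=4μC, V=2.00V), C3(6μF, Q=4μC, V=0.67V)
Op 1: CLOSE 3-1: Q_total=21.00, C_total=7.00, V=3.00; Q3=18.00, Q1=3.00; dissipated=114.333
Op 2: CLOSE 1-3: Q_total=21.00, C_total=7.00, V=3.00; Q1=3.00, Q3=18.00; dissipated=0.000
Op 3: CLOSE 2-3: Q_total=22.00, C_total=8.00, V=2.75; Q2=5.50, Q3=16.50; dissipated=0.750
Total dissipated: 115.083 μJ

Answer: 115.08 μJ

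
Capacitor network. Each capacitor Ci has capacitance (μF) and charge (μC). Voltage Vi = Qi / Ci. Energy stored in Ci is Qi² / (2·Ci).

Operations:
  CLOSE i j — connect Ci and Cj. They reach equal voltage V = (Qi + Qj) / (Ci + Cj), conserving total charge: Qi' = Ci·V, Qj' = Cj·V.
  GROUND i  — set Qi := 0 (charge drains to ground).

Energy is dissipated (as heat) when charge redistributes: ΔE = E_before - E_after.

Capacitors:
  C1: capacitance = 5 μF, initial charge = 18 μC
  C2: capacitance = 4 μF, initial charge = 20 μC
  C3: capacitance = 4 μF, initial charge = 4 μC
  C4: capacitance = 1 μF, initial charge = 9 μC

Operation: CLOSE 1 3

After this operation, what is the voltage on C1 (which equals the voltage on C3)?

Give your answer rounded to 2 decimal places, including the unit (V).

Answer: 2.44 V

Derivation:
Initial: C1(5μF, Q=18μC, V=3.60V), C2(4μF, Q=20μC, V=5.00V), C3(4μF, Q=4μC, V=1.00V), C4(1μF, Q=9μC, V=9.00V)
Op 1: CLOSE 1-3: Q_total=22.00, C_total=9.00, V=2.44; Q1=12.22, Q3=9.78; dissipated=7.511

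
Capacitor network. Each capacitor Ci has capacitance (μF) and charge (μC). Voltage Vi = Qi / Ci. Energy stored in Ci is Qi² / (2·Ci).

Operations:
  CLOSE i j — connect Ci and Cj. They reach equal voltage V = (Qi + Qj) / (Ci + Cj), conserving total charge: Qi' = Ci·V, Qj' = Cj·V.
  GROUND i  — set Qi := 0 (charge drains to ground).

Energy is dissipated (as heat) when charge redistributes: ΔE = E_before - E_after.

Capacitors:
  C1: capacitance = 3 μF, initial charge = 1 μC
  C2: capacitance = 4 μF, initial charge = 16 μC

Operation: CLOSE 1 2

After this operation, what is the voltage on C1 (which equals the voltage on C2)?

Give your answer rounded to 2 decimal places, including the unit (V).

Answer: 2.43 V

Derivation:
Initial: C1(3μF, Q=1μC, V=0.33V), C2(4μF, Q=16μC, V=4.00V)
Op 1: CLOSE 1-2: Q_total=17.00, C_total=7.00, V=2.43; Q1=7.29, Q2=9.71; dissipated=11.524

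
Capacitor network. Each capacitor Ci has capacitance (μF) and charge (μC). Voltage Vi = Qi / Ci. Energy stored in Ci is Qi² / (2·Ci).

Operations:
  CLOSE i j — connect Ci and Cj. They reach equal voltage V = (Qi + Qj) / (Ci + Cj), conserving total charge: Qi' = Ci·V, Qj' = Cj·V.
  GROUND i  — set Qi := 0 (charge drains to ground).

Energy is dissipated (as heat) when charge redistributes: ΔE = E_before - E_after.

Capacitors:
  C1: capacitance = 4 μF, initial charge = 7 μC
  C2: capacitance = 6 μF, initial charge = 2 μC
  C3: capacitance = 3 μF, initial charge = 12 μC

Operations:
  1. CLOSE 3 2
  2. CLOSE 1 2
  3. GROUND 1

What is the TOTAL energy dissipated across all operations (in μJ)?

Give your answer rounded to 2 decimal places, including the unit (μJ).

Initial: C1(4μF, Q=7μC, V=1.75V), C2(6μF, Q=2μC, V=0.33V), C3(3μF, Q=12μC, V=4.00V)
Op 1: CLOSE 3-2: Q_total=14.00, C_total=9.00, V=1.56; Q3=4.67, Q2=9.33; dissipated=13.444
Op 2: CLOSE 1-2: Q_total=16.33, C_total=10.00, V=1.63; Q1=6.53, Q2=9.80; dissipated=0.045
Op 3: GROUND 1: Q1=0; energy lost=5.336
Total dissipated: 18.825 μJ

Answer: 18.83 μJ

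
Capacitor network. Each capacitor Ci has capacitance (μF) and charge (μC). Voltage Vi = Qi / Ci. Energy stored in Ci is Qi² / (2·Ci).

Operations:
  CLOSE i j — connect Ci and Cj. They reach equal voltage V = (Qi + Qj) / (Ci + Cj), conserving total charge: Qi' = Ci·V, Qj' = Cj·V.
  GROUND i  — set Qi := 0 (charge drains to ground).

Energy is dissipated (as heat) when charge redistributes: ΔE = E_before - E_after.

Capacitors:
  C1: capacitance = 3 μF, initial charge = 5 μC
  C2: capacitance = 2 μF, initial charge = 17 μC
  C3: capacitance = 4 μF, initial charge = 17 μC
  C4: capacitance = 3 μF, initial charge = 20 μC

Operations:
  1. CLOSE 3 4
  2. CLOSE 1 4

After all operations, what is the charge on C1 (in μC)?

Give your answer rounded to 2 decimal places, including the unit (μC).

Initial: C1(3μF, Q=5μC, V=1.67V), C2(2μF, Q=17μC, V=8.50V), C3(4μF, Q=17μC, V=4.25V), C4(3μF, Q=20μC, V=6.67V)
Op 1: CLOSE 3-4: Q_total=37.00, C_total=7.00, V=5.29; Q3=21.14, Q4=15.86; dissipated=5.006
Op 2: CLOSE 1-4: Q_total=20.86, C_total=6.00, V=3.48; Q1=10.43, Q4=10.43; dissipated=9.823
Final charges: Q1=10.43, Q2=17.00, Q3=21.14, Q4=10.43

Answer: 10.43 μC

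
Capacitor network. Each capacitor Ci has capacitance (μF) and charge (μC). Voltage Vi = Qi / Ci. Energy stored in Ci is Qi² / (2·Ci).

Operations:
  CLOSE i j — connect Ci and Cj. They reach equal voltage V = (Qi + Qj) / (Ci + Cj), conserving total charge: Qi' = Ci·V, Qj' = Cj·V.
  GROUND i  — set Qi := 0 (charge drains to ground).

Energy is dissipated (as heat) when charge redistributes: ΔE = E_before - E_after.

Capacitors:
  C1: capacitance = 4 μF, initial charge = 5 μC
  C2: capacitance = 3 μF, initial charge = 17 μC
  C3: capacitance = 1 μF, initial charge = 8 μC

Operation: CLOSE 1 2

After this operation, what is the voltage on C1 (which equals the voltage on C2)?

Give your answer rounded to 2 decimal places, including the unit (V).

Initial: C1(4μF, Q=5μC, V=1.25V), C2(3μF, Q=17μC, V=5.67V), C3(1μF, Q=8μC, V=8.00V)
Op 1: CLOSE 1-2: Q_total=22.00, C_total=7.00, V=3.14; Q1=12.57, Q2=9.43; dissipated=16.720

Answer: 3.14 V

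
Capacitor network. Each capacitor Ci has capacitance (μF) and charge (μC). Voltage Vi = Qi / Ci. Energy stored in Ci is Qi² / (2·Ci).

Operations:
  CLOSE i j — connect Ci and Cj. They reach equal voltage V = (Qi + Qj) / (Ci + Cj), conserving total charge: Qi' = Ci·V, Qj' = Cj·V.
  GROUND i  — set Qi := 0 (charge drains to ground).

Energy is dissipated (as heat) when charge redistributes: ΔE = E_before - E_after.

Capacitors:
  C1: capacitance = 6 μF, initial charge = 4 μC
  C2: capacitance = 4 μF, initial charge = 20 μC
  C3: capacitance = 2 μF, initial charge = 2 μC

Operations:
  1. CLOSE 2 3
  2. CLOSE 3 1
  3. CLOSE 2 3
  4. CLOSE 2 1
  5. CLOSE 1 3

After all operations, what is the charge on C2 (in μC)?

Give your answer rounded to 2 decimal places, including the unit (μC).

Initial: C1(6μF, Q=4μC, V=0.67V), C2(4μF, Q=20μC, V=5.00V), C3(2μF, Q=2μC, V=1.00V)
Op 1: CLOSE 2-3: Q_total=22.00, C_total=6.00, V=3.67; Q2=14.67, Q3=7.33; dissipated=10.667
Op 2: CLOSE 3-1: Q_total=11.33, C_total=8.00, V=1.42; Q3=2.83, Q1=8.50; dissipated=6.750
Op 3: CLOSE 2-3: Q_total=17.50, C_total=6.00, V=2.92; Q2=11.67, Q3=5.83; dissipated=3.375
Op 4: CLOSE 2-1: Q_total=20.17, C_total=10.00, V=2.02; Q2=8.07, Q1=12.10; dissipated=2.700
Op 5: CLOSE 1-3: Q_total=17.93, C_total=8.00, V=2.24; Q1=13.45, Q3=4.48; dissipated=0.608
Final charges: Q1=13.45, Q2=8.07, Q3=4.48

Answer: 8.07 μC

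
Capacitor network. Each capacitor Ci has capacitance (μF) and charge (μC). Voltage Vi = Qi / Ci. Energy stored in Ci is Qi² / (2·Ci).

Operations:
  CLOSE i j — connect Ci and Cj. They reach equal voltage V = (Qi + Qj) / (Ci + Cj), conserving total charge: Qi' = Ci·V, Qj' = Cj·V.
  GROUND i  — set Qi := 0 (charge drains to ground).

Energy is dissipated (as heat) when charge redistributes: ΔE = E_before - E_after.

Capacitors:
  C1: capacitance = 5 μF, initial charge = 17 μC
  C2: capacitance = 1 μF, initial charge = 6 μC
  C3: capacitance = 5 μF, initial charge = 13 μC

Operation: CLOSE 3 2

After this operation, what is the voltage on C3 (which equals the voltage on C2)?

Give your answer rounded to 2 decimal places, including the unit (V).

Answer: 3.17 V

Derivation:
Initial: C1(5μF, Q=17μC, V=3.40V), C2(1μF, Q=6μC, V=6.00V), C3(5μF, Q=13μC, V=2.60V)
Op 1: CLOSE 3-2: Q_total=19.00, C_total=6.00, V=3.17; Q3=15.83, Q2=3.17; dissipated=4.817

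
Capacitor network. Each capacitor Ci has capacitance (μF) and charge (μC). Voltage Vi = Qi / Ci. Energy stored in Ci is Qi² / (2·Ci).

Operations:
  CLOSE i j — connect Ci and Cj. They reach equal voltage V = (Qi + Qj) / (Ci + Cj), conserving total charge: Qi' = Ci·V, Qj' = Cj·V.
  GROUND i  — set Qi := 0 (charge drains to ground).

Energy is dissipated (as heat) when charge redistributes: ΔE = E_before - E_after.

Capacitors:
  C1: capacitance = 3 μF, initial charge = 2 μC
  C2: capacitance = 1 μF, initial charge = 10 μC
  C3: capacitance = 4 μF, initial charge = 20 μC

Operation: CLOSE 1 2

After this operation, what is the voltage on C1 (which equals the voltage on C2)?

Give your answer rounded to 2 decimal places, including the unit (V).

Answer: 3.00 V

Derivation:
Initial: C1(3μF, Q=2μC, V=0.67V), C2(1μF, Q=10μC, V=10.00V), C3(4μF, Q=20μC, V=5.00V)
Op 1: CLOSE 1-2: Q_total=12.00, C_total=4.00, V=3.00; Q1=9.00, Q2=3.00; dissipated=32.667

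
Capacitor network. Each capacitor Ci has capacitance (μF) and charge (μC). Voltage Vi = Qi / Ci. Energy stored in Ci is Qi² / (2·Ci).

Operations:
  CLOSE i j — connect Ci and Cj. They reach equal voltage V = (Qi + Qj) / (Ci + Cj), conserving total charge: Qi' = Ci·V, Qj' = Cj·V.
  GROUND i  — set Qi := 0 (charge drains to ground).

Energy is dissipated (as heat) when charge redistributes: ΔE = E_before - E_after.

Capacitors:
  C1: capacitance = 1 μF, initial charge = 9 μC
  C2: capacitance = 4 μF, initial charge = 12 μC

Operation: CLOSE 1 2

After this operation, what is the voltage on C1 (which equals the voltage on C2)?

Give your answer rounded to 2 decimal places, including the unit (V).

Initial: C1(1μF, Q=9μC, V=9.00V), C2(4μF, Q=12μC, V=3.00V)
Op 1: CLOSE 1-2: Q_total=21.00, C_total=5.00, V=4.20; Q1=4.20, Q2=16.80; dissipated=14.400

Answer: 4.20 V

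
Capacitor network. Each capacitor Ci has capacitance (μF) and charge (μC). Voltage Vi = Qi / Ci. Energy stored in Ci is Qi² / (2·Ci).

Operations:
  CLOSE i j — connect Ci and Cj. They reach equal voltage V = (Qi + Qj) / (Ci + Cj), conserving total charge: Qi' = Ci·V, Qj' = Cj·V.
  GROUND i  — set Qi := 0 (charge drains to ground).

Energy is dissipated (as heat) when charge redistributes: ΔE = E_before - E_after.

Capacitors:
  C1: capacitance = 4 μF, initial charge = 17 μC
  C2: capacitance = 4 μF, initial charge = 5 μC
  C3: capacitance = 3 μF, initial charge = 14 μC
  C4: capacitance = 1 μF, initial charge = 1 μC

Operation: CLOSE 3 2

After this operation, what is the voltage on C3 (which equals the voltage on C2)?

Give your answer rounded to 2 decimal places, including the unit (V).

Initial: C1(4μF, Q=17μC, V=4.25V), C2(4μF, Q=5μC, V=1.25V), C3(3μF, Q=14μC, V=4.67V), C4(1μF, Q=1μC, V=1.00V)
Op 1: CLOSE 3-2: Q_total=19.00, C_total=7.00, V=2.71; Q3=8.14, Q2=10.86; dissipated=10.006

Answer: 2.71 V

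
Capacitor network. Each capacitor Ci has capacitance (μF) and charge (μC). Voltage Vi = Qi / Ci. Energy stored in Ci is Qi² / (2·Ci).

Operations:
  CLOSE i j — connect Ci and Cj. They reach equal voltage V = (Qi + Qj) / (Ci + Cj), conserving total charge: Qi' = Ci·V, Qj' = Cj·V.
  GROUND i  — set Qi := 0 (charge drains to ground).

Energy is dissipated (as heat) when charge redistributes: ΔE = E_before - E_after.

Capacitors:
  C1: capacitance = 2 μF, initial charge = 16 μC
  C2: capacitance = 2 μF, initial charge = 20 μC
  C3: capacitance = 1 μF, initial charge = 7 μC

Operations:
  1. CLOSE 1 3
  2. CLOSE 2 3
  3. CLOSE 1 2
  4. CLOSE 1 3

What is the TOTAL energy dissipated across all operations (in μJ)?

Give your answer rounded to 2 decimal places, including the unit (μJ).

Initial: C1(2μF, Q=16μC, V=8.00V), C2(2μF, Q=20μC, V=10.00V), C3(1μF, Q=7μC, V=7.00V)
Op 1: CLOSE 1-3: Q_total=23.00, C_total=3.00, V=7.67; Q1=15.33, Q3=7.67; dissipated=0.333
Op 2: CLOSE 2-3: Q_total=27.67, C_total=3.00, V=9.22; Q2=18.44, Q3=9.22; dissipated=1.815
Op 3: CLOSE 1-2: Q_total=33.78, C_total=4.00, V=8.44; Q1=16.89, Q2=16.89; dissipated=1.210
Op 4: CLOSE 1-3: Q_total=26.11, C_total=3.00, V=8.70; Q1=17.41, Q3=8.70; dissipated=0.202
Total dissipated: 3.560 μJ

Answer: 3.56 μJ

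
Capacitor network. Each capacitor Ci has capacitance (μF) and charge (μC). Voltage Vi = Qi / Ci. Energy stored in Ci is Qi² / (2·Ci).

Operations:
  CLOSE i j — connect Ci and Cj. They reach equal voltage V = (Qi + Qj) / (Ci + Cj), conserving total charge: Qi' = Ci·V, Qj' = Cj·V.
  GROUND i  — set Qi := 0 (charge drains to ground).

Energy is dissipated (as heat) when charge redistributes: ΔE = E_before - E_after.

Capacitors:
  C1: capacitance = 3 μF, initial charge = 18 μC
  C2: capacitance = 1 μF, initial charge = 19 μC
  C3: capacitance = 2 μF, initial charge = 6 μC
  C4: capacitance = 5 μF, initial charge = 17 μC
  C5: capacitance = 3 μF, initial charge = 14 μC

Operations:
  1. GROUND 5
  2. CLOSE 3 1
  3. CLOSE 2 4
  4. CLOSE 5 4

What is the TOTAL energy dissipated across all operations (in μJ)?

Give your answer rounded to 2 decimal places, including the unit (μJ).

Initial: C1(3μF, Q=18μC, V=6.00V), C2(1μF, Q=19μC, V=19.00V), C3(2μF, Q=6μC, V=3.00V), C4(5μF, Q=17μC, V=3.40V), C5(3μF, Q=14μC, V=4.67V)
Op 1: GROUND 5: Q5=0; energy lost=32.667
Op 2: CLOSE 3-1: Q_total=24.00, C_total=5.00, V=4.80; Q3=9.60, Q1=14.40; dissipated=5.400
Op 3: CLOSE 2-4: Q_total=36.00, C_total=6.00, V=6.00; Q2=6.00, Q4=30.00; dissipated=101.400
Op 4: CLOSE 5-4: Q_total=30.00, C_total=8.00, V=3.75; Q5=11.25, Q4=18.75; dissipated=33.750
Total dissipated: 173.217 μJ

Answer: 173.22 μJ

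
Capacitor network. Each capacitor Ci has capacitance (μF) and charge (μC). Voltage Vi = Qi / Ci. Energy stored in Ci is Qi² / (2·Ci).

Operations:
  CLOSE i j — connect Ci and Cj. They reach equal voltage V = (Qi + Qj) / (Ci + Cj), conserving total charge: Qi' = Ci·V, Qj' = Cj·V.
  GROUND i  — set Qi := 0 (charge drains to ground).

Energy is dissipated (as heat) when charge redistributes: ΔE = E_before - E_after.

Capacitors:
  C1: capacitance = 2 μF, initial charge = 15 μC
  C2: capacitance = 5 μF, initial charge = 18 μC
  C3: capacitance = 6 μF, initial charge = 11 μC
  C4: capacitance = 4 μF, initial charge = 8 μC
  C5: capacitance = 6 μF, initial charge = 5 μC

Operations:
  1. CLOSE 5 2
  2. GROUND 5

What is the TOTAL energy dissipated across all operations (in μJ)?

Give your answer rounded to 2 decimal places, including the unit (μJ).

Initial: C1(2μF, Q=15μC, V=7.50V), C2(5μF, Q=18μC, V=3.60V), C3(6μF, Q=11μC, V=1.83V), C4(4μF, Q=8μC, V=2.00V), C5(6μF, Q=5μC, V=0.83V)
Op 1: CLOSE 5-2: Q_total=23.00, C_total=11.00, V=2.09; Q5=12.55, Q2=10.45; dissipated=10.438
Op 2: GROUND 5: Q5=0; energy lost=13.116
Total dissipated: 23.554 μJ

Answer: 23.55 μJ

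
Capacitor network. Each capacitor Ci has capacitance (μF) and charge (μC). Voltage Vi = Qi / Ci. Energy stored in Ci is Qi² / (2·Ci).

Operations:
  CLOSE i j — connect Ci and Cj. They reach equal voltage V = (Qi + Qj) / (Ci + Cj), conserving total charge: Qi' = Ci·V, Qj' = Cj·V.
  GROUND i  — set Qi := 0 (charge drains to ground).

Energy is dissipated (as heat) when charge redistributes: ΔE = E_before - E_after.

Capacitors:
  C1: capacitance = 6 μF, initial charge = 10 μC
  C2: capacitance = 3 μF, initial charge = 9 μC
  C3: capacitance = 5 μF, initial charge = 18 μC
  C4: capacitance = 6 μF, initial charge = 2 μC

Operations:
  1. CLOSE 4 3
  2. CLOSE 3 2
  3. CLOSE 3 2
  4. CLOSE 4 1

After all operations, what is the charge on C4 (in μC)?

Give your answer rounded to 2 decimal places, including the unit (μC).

Answer: 10.45 μC

Derivation:
Initial: C1(6μF, Q=10μC, V=1.67V), C2(3μF, Q=9μC, V=3.00V), C3(5μF, Q=18μC, V=3.60V), C4(6μF, Q=2μC, V=0.33V)
Op 1: CLOSE 4-3: Q_total=20.00, C_total=11.00, V=1.82; Q4=10.91, Q3=9.09; dissipated=14.552
Op 2: CLOSE 3-2: Q_total=18.09, C_total=8.00, V=2.26; Q3=11.31, Q2=6.78; dissipated=1.309
Op 3: CLOSE 3-2: Q_total=18.09, C_total=8.00, V=2.26; Q3=11.31, Q2=6.78; dissipated=0.000
Op 4: CLOSE 4-1: Q_total=20.91, C_total=12.00, V=1.74; Q4=10.45, Q1=10.45; dissipated=0.034
Final charges: Q1=10.45, Q2=6.78, Q3=11.31, Q4=10.45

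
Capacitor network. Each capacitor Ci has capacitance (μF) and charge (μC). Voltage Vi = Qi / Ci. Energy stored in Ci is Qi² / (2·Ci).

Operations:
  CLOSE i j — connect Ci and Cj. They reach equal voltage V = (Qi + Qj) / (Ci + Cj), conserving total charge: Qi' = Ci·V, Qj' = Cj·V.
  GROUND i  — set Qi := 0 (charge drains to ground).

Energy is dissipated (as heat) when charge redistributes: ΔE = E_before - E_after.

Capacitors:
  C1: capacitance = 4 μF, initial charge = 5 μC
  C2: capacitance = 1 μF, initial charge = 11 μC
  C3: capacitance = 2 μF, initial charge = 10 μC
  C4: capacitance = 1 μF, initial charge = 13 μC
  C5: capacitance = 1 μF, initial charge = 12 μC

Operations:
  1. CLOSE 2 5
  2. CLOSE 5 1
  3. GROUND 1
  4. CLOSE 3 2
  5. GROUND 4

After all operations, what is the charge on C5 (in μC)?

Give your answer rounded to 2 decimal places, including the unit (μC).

Answer: 3.30 μC

Derivation:
Initial: C1(4μF, Q=5μC, V=1.25V), C2(1μF, Q=11μC, V=11.00V), C3(2μF, Q=10μC, V=5.00V), C4(1μF, Q=13μC, V=13.00V), C5(1μF, Q=12μC, V=12.00V)
Op 1: CLOSE 2-5: Q_total=23.00, C_total=2.00, V=11.50; Q2=11.50, Q5=11.50; dissipated=0.250
Op 2: CLOSE 5-1: Q_total=16.50, C_total=5.00, V=3.30; Q5=3.30, Q1=13.20; dissipated=42.025
Op 3: GROUND 1: Q1=0; energy lost=21.780
Op 4: CLOSE 3-2: Q_total=21.50, C_total=3.00, V=7.17; Q3=14.33, Q2=7.17; dissipated=14.083
Op 5: GROUND 4: Q4=0; energy lost=84.500
Final charges: Q1=0.00, Q2=7.17, Q3=14.33, Q4=0.00, Q5=3.30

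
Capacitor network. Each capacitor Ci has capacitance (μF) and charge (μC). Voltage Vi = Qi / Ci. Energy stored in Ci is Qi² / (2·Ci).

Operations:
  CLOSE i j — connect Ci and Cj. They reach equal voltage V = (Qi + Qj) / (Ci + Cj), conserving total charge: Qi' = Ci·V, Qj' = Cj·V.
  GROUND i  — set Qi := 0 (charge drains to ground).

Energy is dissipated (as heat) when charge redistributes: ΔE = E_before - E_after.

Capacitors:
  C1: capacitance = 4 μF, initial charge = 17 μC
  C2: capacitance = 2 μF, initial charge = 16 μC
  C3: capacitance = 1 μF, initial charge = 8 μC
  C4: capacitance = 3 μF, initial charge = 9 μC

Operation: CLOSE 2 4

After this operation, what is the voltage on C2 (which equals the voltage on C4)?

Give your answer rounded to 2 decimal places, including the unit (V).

Answer: 5.00 V

Derivation:
Initial: C1(4μF, Q=17μC, V=4.25V), C2(2μF, Q=16μC, V=8.00V), C3(1μF, Q=8μC, V=8.00V), C4(3μF, Q=9μC, V=3.00V)
Op 1: CLOSE 2-4: Q_total=25.00, C_total=5.00, V=5.00; Q2=10.00, Q4=15.00; dissipated=15.000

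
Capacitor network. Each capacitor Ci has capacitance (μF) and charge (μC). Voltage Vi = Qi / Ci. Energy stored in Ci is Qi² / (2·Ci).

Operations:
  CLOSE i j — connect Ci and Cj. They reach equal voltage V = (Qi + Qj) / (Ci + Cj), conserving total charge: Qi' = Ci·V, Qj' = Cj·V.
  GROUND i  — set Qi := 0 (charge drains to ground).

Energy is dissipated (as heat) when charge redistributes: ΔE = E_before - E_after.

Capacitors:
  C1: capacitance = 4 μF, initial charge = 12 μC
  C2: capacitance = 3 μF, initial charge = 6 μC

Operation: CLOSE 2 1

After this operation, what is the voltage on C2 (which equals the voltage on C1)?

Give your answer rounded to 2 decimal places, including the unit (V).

Answer: 2.57 V

Derivation:
Initial: C1(4μF, Q=12μC, V=3.00V), C2(3μF, Q=6μC, V=2.00V)
Op 1: CLOSE 2-1: Q_total=18.00, C_total=7.00, V=2.57; Q2=7.71, Q1=10.29; dissipated=0.857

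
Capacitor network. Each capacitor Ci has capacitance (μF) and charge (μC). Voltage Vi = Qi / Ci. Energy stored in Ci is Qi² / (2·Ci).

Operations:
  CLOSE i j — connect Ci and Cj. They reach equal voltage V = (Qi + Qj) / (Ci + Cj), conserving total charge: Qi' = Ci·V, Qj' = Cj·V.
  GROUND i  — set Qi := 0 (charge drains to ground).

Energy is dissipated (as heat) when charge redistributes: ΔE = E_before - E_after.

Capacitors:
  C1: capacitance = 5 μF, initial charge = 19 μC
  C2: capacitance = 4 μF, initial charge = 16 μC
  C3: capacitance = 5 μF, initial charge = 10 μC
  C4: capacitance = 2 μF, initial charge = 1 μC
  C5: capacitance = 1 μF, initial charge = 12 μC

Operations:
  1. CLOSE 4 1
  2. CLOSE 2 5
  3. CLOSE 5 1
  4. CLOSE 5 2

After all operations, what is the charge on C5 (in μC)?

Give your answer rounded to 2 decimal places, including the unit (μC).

Answer: 5.14 μC

Derivation:
Initial: C1(5μF, Q=19μC, V=3.80V), C2(4μF, Q=16μC, V=4.00V), C3(5μF, Q=10μC, V=2.00V), C4(2μF, Q=1μC, V=0.50V), C5(1μF, Q=12μC, V=12.00V)
Op 1: CLOSE 4-1: Q_total=20.00, C_total=7.00, V=2.86; Q4=5.71, Q1=14.29; dissipated=7.779
Op 2: CLOSE 2-5: Q_total=28.00, C_total=5.00, V=5.60; Q2=22.40, Q5=5.60; dissipated=25.600
Op 3: CLOSE 5-1: Q_total=19.89, C_total=6.00, V=3.31; Q5=3.31, Q1=16.57; dissipated=3.135
Op 4: CLOSE 5-2: Q_total=25.71, C_total=5.00, V=5.14; Q5=5.14, Q2=20.57; dissipated=2.090
Final charges: Q1=16.57, Q2=20.57, Q3=10.00, Q4=5.71, Q5=5.14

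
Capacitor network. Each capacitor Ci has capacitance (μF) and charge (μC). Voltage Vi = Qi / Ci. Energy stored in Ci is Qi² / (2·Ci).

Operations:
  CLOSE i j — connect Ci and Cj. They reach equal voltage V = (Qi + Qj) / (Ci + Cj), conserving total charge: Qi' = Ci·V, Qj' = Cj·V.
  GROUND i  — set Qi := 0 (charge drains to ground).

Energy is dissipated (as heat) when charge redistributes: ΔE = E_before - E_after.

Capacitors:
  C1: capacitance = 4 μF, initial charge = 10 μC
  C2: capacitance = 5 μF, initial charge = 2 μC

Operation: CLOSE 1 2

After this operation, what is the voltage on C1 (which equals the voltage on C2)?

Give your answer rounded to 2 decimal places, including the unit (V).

Initial: C1(4μF, Q=10μC, V=2.50V), C2(5μF, Q=2μC, V=0.40V)
Op 1: CLOSE 1-2: Q_total=12.00, C_total=9.00, V=1.33; Q1=5.33, Q2=6.67; dissipated=4.900

Answer: 1.33 V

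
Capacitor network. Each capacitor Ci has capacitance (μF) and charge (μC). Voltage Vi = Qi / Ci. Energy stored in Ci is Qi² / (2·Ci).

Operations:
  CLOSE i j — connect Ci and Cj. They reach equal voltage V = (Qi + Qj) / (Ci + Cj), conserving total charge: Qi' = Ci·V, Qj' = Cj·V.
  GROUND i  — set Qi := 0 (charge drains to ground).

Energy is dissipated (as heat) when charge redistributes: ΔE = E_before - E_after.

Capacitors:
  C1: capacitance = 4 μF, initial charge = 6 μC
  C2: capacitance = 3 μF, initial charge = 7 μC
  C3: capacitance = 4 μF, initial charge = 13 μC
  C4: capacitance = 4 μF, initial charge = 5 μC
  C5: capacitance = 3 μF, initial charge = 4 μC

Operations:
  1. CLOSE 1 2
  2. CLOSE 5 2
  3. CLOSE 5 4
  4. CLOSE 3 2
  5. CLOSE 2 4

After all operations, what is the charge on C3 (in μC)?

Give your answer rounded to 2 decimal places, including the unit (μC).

Initial: C1(4μF, Q=6μC, V=1.50V), C2(3μF, Q=7μC, V=2.33V), C3(4μF, Q=13μC, V=3.25V), C4(4μF, Q=5μC, V=1.25V), C5(3μF, Q=4μC, V=1.33V)
Op 1: CLOSE 1-2: Q_total=13.00, C_total=7.00, V=1.86; Q1=7.43, Q2=5.57; dissipated=0.595
Op 2: CLOSE 5-2: Q_total=9.57, C_total=6.00, V=1.60; Q5=4.79, Q2=4.79; dissipated=0.206
Op 3: CLOSE 5-4: Q_total=9.79, C_total=7.00, V=1.40; Q5=4.19, Q4=5.59; dissipated=0.102
Op 4: CLOSE 3-2: Q_total=17.79, C_total=7.00, V=2.54; Q3=10.16, Q2=7.62; dissipated=2.347
Op 5: CLOSE 2-4: Q_total=13.21, C_total=7.00, V=1.89; Q2=5.66, Q4=7.55; dissipated=1.120
Final charges: Q1=7.43, Q2=5.66, Q3=10.16, Q4=7.55, Q5=4.19

Answer: 10.16 μC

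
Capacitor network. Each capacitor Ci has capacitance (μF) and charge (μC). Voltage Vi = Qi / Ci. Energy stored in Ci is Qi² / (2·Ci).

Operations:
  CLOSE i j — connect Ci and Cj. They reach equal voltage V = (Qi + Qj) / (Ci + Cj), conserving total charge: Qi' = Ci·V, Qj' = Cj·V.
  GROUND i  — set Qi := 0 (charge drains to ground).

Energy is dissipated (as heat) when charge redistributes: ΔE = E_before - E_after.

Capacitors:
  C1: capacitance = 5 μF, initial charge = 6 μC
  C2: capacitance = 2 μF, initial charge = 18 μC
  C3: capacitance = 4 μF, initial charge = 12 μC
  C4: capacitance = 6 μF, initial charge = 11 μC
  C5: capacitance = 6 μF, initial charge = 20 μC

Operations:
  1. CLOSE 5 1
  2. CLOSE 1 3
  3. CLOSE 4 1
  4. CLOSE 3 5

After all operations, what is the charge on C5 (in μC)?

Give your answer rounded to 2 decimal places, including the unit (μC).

Initial: C1(5μF, Q=6μC, V=1.20V), C2(2μF, Q=18μC, V=9.00V), C3(4μF, Q=12μC, V=3.00V), C4(6μF, Q=11μC, V=1.83V), C5(6μF, Q=20μC, V=3.33V)
Op 1: CLOSE 5-1: Q_total=26.00, C_total=11.00, V=2.36; Q5=14.18, Q1=11.82; dissipated=6.206
Op 2: CLOSE 1-3: Q_total=23.82, C_total=9.00, V=2.65; Q1=13.23, Q3=10.59; dissipated=0.450
Op 3: CLOSE 4-1: Q_total=24.23, C_total=11.00, V=2.20; Q4=13.22, Q1=11.01; dissipated=0.902
Op 4: CLOSE 3-5: Q_total=24.77, C_total=10.00, V=2.48; Q3=9.91, Q5=14.86; dissipated=0.096
Final charges: Q1=11.01, Q2=18.00, Q3=9.91, Q4=13.22, Q5=14.86

Answer: 14.86 μC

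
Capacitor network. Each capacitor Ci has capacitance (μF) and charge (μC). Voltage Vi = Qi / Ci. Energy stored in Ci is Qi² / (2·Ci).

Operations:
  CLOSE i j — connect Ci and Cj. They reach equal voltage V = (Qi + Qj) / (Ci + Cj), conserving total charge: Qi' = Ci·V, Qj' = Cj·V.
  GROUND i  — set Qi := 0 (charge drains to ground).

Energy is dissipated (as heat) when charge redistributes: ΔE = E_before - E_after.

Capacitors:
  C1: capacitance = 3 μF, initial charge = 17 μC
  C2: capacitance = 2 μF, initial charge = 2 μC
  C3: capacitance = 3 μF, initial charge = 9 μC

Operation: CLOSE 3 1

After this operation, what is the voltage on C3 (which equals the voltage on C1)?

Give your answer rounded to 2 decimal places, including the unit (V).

Answer: 4.33 V

Derivation:
Initial: C1(3μF, Q=17μC, V=5.67V), C2(2μF, Q=2μC, V=1.00V), C3(3μF, Q=9μC, V=3.00V)
Op 1: CLOSE 3-1: Q_total=26.00, C_total=6.00, V=4.33; Q3=13.00, Q1=13.00; dissipated=5.333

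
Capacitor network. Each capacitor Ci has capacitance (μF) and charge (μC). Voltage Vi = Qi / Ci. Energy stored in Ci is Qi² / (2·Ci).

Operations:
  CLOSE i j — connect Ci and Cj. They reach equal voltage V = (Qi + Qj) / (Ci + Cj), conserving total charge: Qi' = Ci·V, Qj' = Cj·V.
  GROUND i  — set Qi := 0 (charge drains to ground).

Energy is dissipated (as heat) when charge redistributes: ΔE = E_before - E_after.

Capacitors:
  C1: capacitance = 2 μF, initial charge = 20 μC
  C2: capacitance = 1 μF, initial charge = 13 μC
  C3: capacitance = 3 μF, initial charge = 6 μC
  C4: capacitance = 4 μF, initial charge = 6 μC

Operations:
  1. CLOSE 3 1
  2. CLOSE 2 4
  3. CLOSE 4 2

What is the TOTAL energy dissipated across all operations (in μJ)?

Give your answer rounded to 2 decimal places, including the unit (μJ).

Answer: 91.30 μJ

Derivation:
Initial: C1(2μF, Q=20μC, V=10.00V), C2(1μF, Q=13μC, V=13.00V), C3(3μF, Q=6μC, V=2.00V), C4(4μF, Q=6μC, V=1.50V)
Op 1: CLOSE 3-1: Q_total=26.00, C_total=5.00, V=5.20; Q3=15.60, Q1=10.40; dissipated=38.400
Op 2: CLOSE 2-4: Q_total=19.00, C_total=5.00, V=3.80; Q2=3.80, Q4=15.20; dissipated=52.900
Op 3: CLOSE 4-2: Q_total=19.00, C_total=5.00, V=3.80; Q4=15.20, Q2=3.80; dissipated=0.000
Total dissipated: 91.300 μJ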